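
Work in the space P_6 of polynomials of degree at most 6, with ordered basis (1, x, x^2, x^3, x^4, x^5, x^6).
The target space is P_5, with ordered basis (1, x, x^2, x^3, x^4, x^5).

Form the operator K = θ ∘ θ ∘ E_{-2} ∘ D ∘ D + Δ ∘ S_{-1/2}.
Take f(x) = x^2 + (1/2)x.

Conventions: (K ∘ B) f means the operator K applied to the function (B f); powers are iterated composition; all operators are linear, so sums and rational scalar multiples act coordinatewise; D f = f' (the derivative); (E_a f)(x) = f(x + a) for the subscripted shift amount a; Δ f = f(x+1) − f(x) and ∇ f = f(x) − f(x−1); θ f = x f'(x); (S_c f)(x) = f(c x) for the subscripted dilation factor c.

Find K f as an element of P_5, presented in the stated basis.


D f = 2x + 1/2
D D f = 2
E_{-2} D D f = 2
θ E_{-2} D D f = 0
θ (θ ∘ E_{-2} ∘ D) D f = 0
S_{-1/2} f = (1/4)x^2 - (1/4)x
Δ S_{-1/2} f = (1/2)x
(θ ∘ θ ∘ E_{-2} ∘ D ∘ D + Δ ∘ S_{-1/2}) f = (1/2)x

g(x) = (1/2)x


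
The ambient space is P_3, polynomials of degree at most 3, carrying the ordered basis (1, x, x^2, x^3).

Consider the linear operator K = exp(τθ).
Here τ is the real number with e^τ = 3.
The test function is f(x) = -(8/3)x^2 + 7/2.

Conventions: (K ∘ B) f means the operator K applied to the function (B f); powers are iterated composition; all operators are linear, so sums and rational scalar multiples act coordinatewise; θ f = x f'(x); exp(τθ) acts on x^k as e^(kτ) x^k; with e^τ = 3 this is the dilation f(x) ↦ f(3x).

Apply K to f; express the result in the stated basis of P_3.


exp(τθ) x^k = e^(kτ) x^k; with e^τ = 3 this sends x^k to 3^k x^k
x^2 ↦ 9 x^2
applying this coordinatewise to f: exp(τθ) f = -24x^2 + 7/2

g(x) = -24x^2 + 7/2


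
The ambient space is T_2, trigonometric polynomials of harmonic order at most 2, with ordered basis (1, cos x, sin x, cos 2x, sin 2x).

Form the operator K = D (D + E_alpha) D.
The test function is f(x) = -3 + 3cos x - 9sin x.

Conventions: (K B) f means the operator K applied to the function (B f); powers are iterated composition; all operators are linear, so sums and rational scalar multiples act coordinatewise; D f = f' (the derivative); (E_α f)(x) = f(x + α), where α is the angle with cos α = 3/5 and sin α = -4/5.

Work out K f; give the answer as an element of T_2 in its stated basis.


the result is g(x) = 6sin x

D f = -9cos x - 3sin x
D D f = -3cos x + 9sin x
E_alpha D f = -3cos x - 9sin x
(D + E_alpha) D f = -6cos x
D (D + E_alpha) D f = 6sin x


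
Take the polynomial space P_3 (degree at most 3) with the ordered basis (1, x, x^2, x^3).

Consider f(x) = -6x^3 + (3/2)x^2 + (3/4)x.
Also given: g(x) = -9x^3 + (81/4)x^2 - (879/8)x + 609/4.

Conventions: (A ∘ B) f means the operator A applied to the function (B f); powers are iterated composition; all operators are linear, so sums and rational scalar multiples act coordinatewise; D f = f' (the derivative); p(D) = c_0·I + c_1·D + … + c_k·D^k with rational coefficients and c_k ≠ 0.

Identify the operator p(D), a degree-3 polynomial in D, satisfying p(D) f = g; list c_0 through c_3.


D^0 f = -6x^3 + (3/2)x^2 + (3/4)x
D^1 f = -18x^2 + 3x + 3/4
D^2 f = -36x + 3
D^3 f = -36
matching coefficients of g against c_0 f + c_1 Df + … from the top degree down determines the c_i
solution: c_0 = 3/2, c_1 = -1, c_2 = 3, c_3 = -4

p(D) = (3/2)·I − D + 3·D^2 − 4·D^3, i.e. c_0 = 3/2, c_1 = -1, c_2 = 3, c_3 = -4


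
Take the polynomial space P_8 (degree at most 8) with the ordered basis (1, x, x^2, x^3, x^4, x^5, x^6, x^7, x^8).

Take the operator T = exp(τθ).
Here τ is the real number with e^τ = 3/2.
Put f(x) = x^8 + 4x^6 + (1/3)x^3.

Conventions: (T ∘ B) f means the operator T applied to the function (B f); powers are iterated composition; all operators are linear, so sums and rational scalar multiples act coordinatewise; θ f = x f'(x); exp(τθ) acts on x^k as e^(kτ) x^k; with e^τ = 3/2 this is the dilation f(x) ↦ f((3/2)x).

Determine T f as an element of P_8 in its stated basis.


the image equals g(x) = (6561/256)x^8 + (729/16)x^6 + (9/8)x^3

exp(τθ) x^k = e^(kτ) x^k; with e^τ = 3/2 this sends x^k to (3/2)^k x^k
x^3 ↦ 27/8 x^3
x^6 ↦ 729/64 x^6
x^8 ↦ 6561/256 x^8
applying this coordinatewise to f: exp(τθ) f = (6561/256)x^8 + (729/16)x^6 + (9/8)x^3


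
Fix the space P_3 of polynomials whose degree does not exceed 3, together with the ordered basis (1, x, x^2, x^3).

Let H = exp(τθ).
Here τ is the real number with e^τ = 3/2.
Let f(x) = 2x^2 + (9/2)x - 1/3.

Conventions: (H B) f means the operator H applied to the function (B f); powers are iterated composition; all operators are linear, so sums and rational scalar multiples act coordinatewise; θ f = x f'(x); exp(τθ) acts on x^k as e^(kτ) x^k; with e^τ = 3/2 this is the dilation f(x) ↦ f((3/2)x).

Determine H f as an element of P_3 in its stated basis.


exp(τθ) x^k = e^(kτ) x^k; with e^τ = 3/2 this sends x^k to (3/2)^k x^k
x ↦ 3/2 x
x^2 ↦ 9/4 x^2
applying this coordinatewise to f: exp(τθ) f = (9/2)x^2 + (27/4)x - 1/3

g(x) = (9/2)x^2 + (27/4)x - 1/3


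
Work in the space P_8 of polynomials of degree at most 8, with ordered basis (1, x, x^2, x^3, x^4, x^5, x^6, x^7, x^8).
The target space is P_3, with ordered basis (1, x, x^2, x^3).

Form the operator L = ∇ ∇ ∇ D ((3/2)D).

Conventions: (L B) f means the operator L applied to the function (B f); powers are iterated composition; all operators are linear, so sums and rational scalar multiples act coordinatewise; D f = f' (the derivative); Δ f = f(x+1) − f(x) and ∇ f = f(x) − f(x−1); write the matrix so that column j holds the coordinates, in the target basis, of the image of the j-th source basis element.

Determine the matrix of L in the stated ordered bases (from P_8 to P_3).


the matrix is [[0, 0, 0, 0, 0, 180, -1620, 9450, -45360]; [0, 0, 0, 0, 0, 0, 1080, -11340, 75600]; [0, 0, 0, 0, 0, 0, 0, 3780, -45360]; [0, 0, 0, 0, 0, 0, 0, 0, 10080]] (rows listed top to bottom)

image of 1: 0
image of x: 0
image of x^2: 0
image of x^3: 0
image of x^4: 0
image of x^5: 180
image of x^6: 1080x - 1620
image of x^7: 3780x^2 - 11340x + 9450
image of x^8: 10080x^3 - 45360x^2 + 75600x - 45360
each image's coordinates form column j of the matrix


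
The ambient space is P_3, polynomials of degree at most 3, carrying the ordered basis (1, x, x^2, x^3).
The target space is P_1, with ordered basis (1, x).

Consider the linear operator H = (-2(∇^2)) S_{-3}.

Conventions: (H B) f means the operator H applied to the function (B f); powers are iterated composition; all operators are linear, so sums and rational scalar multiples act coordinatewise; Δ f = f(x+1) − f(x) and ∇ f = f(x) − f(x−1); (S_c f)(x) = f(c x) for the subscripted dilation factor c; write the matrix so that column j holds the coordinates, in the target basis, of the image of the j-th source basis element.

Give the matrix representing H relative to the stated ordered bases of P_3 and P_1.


image of 1: 0
image of x: 0
image of x^2: -36
image of x^3: 324x - 324
each image's coordinates form column j of the matrix

the matrix is [[0, 0, -36, -324]; [0, 0, 0, 324]] (rows listed top to bottom)


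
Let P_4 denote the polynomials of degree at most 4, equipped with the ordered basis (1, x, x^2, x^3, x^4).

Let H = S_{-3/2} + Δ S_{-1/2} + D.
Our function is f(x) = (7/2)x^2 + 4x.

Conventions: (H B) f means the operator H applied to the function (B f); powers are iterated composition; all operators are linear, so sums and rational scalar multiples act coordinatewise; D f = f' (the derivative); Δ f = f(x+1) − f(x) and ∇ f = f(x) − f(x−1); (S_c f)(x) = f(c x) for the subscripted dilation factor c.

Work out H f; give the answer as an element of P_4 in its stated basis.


S_{-3/2} f = (63/8)x^2 - 6x
S_{-1/2} f = (7/8)x^2 - 2x
Δ S_{-1/2} f = (7/4)x - 9/8
D f = 7x + 4
(S_{-3/2} + Δ S_{-1/2} + D) f = (63/8)x^2 + (11/4)x + 23/8

g(x) = (63/8)x^2 + (11/4)x + 23/8


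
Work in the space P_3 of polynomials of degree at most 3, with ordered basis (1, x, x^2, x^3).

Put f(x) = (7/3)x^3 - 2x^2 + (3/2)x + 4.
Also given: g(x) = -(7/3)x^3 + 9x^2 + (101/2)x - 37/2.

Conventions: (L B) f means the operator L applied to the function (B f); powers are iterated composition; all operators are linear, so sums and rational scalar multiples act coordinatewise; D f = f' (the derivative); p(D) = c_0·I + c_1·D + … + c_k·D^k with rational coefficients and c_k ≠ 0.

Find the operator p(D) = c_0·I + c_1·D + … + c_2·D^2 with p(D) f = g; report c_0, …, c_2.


p(D) = -I + D + 4·D^2, i.e. c_0 = -1, c_1 = 1, c_2 = 4

D^0 f = (7/3)x^3 - 2x^2 + (3/2)x + 4
D^1 f = 7x^2 - 4x + 3/2
D^2 f = 14x - 4
matching coefficients of g against c_0 f + c_1 Df + … from the top degree down determines the c_i
solution: c_0 = -1, c_1 = 1, c_2 = 4


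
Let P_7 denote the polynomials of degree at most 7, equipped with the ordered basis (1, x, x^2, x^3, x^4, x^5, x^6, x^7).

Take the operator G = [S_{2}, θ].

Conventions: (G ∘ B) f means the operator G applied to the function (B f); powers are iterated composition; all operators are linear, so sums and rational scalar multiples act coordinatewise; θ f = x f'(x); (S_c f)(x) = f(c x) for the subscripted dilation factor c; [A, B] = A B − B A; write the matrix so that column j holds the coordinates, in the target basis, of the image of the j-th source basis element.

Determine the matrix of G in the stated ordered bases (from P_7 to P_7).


image of 1: 0
image of x: 0
image of x^2: 0
image of x^3: 0
image of x^4: 0
image of x^5: 0
image of x^6: 0
image of x^7: 0
each image's coordinates form column j of the matrix

the matrix is [[0, 0, 0, 0, 0, 0, 0, 0]; [0, 0, 0, 0, 0, 0, 0, 0]; [0, 0, 0, 0, 0, 0, 0, 0]; [0, 0, 0, 0, 0, 0, 0, 0]; [0, 0, 0, 0, 0, 0, 0, 0]; [0, 0, 0, 0, 0, 0, 0, 0]; [0, 0, 0, 0, 0, 0, 0, 0]; [0, 0, 0, 0, 0, 0, 0, 0]] (rows listed top to bottom)


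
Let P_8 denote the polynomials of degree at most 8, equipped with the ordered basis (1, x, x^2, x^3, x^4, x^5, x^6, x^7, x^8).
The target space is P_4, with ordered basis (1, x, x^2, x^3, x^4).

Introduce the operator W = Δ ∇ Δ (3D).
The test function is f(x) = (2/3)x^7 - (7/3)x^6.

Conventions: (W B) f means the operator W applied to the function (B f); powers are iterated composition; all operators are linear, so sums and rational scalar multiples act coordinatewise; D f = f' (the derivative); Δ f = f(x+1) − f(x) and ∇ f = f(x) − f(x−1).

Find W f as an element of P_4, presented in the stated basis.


the result is g(x) = 1680x^3 - 420

D f = (14/3)x^6 - 14x^5
(3D) f = 14x^6 - 42x^5
Δ (3D) f = 84x^5 - 140x^3 - 210x^2 - 126x - 28
∇ Δ (3D) f = 420x^4 - 840x^3 + 420x^2 - 420x + 28
Δ ∇ Δ (3D) f = 1680x^3 - 420


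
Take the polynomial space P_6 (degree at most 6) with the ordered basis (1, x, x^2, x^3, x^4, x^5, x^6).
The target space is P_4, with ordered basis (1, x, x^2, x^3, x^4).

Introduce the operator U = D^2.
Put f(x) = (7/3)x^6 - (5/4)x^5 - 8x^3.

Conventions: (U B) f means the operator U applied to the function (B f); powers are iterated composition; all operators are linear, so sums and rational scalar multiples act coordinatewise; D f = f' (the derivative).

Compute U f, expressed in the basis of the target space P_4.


D f = 14x^5 - (25/4)x^4 - 24x^2
D D f = 70x^4 - 25x^3 - 48x

g(x) = 70x^4 - 25x^3 - 48x


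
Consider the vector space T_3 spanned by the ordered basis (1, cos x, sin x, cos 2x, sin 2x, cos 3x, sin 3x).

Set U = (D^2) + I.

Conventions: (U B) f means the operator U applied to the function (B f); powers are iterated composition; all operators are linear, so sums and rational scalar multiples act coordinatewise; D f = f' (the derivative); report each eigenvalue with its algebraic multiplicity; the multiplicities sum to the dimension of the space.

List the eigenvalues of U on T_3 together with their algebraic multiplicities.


λ = -8 (multiplicity 2), λ = -3 (multiplicity 2), λ = 0 (multiplicity 2), λ = 1 (multiplicity 1)

image of 1: 1
image of cos x: 0
image of sin x: 0
image of cos 2x: -3cos 2x
image of sin 2x: -3sin 2x
image of cos 3x: -8cos 3x
image of sin 3x: -8sin 3x
the matrix is diagonal; its diagonal is (1, 0, 0, -3, -3, -8, -8)
for a triangular matrix the eigenvalues are the diagonal entries, with algebraic multiplicity their repetition count


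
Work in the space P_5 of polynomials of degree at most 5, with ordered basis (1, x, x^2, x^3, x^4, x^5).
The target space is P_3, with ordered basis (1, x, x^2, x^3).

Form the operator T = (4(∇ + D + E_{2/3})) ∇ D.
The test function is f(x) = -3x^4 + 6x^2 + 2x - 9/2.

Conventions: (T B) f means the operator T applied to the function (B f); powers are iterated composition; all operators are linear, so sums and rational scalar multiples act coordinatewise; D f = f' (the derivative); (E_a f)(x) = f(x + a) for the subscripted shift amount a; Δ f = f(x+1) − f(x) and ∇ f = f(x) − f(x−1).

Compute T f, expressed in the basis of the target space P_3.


D f = -12x^3 + 12x + 2
∇ D f = -36x^2 + 36x
∇ (∇ D) f = -72x + 72
D (∇ D) f = -72x + 36
E_{2/3} (∇ D) f = -36x^2 - 12x + 8
(∇ + D + E_{2/3}) (∇ D) f = -36x^2 - 156x + 116
(4(∇ + D + E_{2/3})) (∇ D) f = -144x^2 - 624x + 464

the image equals g(x) = -144x^2 - 624x + 464


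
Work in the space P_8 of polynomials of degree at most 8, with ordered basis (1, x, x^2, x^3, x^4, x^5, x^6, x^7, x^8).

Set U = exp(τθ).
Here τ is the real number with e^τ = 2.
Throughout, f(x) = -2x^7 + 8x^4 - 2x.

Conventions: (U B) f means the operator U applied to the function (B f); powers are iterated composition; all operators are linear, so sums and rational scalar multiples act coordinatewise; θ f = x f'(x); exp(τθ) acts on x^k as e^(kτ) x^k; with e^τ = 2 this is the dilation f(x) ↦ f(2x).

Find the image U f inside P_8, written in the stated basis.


exp(τθ) x^k = e^(kτ) x^k; with e^τ = 2 this sends x^k to 2^k x^k
x ↦ 2 x
x^4 ↦ 16 x^4
x^7 ↦ 128 x^7
applying this coordinatewise to f: exp(τθ) f = -256x^7 + 128x^4 - 4x

the image equals g(x) = -256x^7 + 128x^4 - 4x


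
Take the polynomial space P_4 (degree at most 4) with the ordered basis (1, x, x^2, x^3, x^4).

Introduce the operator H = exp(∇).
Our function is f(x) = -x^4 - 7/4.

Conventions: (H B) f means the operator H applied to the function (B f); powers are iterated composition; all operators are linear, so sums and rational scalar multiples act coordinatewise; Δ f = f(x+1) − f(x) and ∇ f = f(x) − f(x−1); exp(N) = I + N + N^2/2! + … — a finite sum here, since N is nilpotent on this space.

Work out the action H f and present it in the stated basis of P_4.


order-1 term: -4x^3 + 6x^2 - 4x + 1
order-2 term: -6x^2 + 12x - 7
order-3 term: -4x + 6
order-4 term: -1
the series for exp(∇) f terminates at order 4
exp(∇) f = -x^4 - 4x^3 + 4x - 11/4

the image equals g(x) = -x^4 - 4x^3 + 4x - 11/4


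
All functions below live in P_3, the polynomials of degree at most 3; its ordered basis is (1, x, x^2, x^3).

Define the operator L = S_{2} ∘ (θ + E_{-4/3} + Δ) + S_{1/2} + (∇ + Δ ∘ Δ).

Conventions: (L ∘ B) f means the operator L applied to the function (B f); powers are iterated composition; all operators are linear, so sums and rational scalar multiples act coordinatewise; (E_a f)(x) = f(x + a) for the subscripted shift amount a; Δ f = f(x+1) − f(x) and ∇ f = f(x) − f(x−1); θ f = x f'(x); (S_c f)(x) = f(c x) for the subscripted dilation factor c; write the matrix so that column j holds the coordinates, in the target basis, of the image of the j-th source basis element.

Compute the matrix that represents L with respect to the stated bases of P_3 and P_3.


the matrix is [[2, 2/3, 34/9, 152/27]; [0, 9/2, 2/3, 59/3]; [0, 0, 49/4, -1]; [0, 0, 0, 257/8]] (rows listed top to bottom)

image of 1: 2
image of x: (9/2)x + 2/3
image of x^2: (49/4)x^2 + (2/3)x + 34/9
image of x^3: (257/8)x^3 - x^2 + (59/3)x + 152/27
each image's coordinates form column j of the matrix


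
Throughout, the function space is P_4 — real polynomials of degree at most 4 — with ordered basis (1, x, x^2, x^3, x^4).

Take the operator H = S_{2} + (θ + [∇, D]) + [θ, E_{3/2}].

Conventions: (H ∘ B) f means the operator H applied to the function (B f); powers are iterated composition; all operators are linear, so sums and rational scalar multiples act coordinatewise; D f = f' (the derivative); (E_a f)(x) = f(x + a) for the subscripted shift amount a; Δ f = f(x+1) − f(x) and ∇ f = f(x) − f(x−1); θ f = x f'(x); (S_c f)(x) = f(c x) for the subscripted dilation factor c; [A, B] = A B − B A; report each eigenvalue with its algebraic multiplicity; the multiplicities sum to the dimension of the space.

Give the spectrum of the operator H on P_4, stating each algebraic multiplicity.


image of 1: 1
image of x: 3x - 3/2
image of x^2: 6x^2 - 3x - 9/2
image of x^3: 11x^3 - (9/2)x^2 - (27/2)x - 81/8
image of x^4: 20x^4 - 6x^3 - 27x^2 - (81/2)x - 81/4
the matrix is upper triangular; its diagonal is (1, 3, 6, 11, 20)
for a triangular matrix the eigenvalues are the diagonal entries, with algebraic multiplicity their repetition count

λ = 1 (multiplicity 1), λ = 3 (multiplicity 1), λ = 6 (multiplicity 1), λ = 11 (multiplicity 1), λ = 20 (multiplicity 1)


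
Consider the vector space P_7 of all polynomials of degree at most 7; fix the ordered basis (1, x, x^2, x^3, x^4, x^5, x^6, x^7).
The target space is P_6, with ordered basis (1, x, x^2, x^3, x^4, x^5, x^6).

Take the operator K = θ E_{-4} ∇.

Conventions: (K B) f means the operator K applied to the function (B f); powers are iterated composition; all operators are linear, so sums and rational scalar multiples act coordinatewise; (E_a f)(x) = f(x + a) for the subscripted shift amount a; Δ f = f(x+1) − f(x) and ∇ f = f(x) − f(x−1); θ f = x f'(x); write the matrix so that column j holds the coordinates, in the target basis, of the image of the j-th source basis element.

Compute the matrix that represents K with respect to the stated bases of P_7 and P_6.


image of 1: 0
image of x: 0
image of x^2: 2x
image of x^3: 6x^2 - 27x
image of x^4: 12x^3 - 108x^2 + 244x
image of x^5: 20x^4 - 270x^3 + 1220x^2 - 1845x
image of x^6: 30x^5 - 540x^4 + 3660x^3 - 11070x^2 + 12606x
image of x^7: 42x^6 - 945x^5 + 8540x^4 - 38745x^3 + 88242x^2 - 80703x
each image's coordinates form column j of the matrix

the matrix is [[0, 0, 0, 0, 0, 0, 0, 0]; [0, 0, 2, -27, 244, -1845, 12606, -80703]; [0, 0, 0, 6, -108, 1220, -11070, 88242]; [0, 0, 0, 0, 12, -270, 3660, -38745]; [0, 0, 0, 0, 0, 20, -540, 8540]; [0, 0, 0, 0, 0, 0, 30, -945]; [0, 0, 0, 0, 0, 0, 0, 42]] (rows listed top to bottom)


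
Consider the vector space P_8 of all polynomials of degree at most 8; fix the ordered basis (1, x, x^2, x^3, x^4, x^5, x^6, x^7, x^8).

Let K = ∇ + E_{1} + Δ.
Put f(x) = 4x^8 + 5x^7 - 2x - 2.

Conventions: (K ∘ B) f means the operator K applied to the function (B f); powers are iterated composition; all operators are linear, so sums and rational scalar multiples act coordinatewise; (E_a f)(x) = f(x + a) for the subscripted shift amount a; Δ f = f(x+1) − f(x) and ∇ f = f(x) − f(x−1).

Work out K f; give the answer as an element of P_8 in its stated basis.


∇ f = 32x^7 - 77x^6 + 119x^5 - 105x^4 + 49x^3 - 7x^2 - 3x - 1
E_{1} f = 4x^8 + 37x^7 + 147x^6 + 329x^5 + 455x^4 + 399x^3 + 217x^2 + 65x + 5
Δ f = 32x^7 + 147x^6 + 329x^5 + 455x^4 + 399x^3 + 217x^2 + 67x + 7
(∇ + E_{1} + Δ) f = 4x^8 + 101x^7 + 217x^6 + 777x^5 + 805x^4 + 847x^3 + 427x^2 + 129x + 11

the image equals g(x) = 4x^8 + 101x^7 + 217x^6 + 777x^5 + 805x^4 + 847x^3 + 427x^2 + 129x + 11


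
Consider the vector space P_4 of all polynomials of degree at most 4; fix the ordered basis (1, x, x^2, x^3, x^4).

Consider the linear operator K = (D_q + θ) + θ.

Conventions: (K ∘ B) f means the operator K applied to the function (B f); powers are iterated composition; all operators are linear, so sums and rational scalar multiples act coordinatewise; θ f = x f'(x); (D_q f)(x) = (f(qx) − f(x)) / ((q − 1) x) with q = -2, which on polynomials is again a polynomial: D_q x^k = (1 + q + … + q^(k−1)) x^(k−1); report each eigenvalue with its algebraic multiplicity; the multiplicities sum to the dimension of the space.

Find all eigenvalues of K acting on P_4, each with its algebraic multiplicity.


λ = 0 (multiplicity 1), λ = 2 (multiplicity 1), λ = 4 (multiplicity 1), λ = 6 (multiplicity 1), λ = 8 (multiplicity 1)

image of 1: 0
image of x: 2x + 1
image of x^2: 4x^2 - x
image of x^3: 6x^3 + 3x^2
image of x^4: 8x^4 - 5x^3
the matrix is upper triangular; its diagonal is (0, 2, 4, 6, 8)
for a triangular matrix the eigenvalues are the diagonal entries, with algebraic multiplicity their repetition count


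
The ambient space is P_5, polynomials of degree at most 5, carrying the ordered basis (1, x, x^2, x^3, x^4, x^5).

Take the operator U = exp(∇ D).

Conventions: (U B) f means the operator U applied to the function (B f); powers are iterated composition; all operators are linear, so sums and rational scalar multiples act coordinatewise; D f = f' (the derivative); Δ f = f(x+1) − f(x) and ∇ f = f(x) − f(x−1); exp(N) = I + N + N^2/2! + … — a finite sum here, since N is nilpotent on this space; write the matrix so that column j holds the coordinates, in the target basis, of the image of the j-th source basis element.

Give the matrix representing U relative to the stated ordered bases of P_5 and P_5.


the matrix is [[1, 0, 2, -3, 16, -65]; [0, 1, 0, 6, -12, 80]; [0, 0, 1, 0, 12, -30]; [0, 0, 0, 1, 0, 20]; [0, 0, 0, 0, 1, 0]; [0, 0, 0, 0, 0, 1]] (rows listed top to bottom)

image of 1: 1
image of x: x
image of x^2: x^2 + 2
image of x^3: x^3 + 6x - 3
image of x^4: x^4 + 12x^2 - 12x + 16
image of x^5: x^5 + 20x^3 - 30x^2 + 80x - 65
each image's coordinates form column j of the matrix


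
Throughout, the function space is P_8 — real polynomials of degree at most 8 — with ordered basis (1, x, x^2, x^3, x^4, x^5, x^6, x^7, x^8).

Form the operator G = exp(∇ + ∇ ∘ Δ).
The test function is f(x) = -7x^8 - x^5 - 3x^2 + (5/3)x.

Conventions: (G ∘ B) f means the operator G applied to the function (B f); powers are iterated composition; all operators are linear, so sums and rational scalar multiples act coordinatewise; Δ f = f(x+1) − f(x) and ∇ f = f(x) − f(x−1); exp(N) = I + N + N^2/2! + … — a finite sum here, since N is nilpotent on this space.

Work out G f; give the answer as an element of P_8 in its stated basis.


order-1 term: -56x^7 - 196x^6 - 392x^5 - 495x^4 - 402x^3 - 206x^2 - 67x - 28/3
order-2 term: -196x^6 - 1176x^5 - 3430x^4 - 5890x^3 - 6106x^2 - 3563x - 907
order-3 term: -392x^5 - 2940x^4 - 9800x^3 - 17650x^2 - 16886x - 6787
order-4 term: -490x^4 - 3920x^3 - 12740x^2 - 19605x - 11917
order-5 term: -392x^3 - 2940x^2 - 7840x - 7351
order-6 term: -196x^2 - 1176x - 1862
order-7 term: -56x - 196
order-8 term: -7
the series for exp(∇ + ∇ ∘ Δ) f terminates at order 8
exp(∇ + ∇ ∘ Δ) f = -7x^8 - 56x^7 - 392x^6 - 1961x^5 - 7355x^4 - 20404x^3 - 39841x^2 - (147574/3)x - 87109/3

g(x) = -7x^8 - 56x^7 - 392x^6 - 1961x^5 - 7355x^4 - 20404x^3 - 39841x^2 - (147574/3)x - 87109/3


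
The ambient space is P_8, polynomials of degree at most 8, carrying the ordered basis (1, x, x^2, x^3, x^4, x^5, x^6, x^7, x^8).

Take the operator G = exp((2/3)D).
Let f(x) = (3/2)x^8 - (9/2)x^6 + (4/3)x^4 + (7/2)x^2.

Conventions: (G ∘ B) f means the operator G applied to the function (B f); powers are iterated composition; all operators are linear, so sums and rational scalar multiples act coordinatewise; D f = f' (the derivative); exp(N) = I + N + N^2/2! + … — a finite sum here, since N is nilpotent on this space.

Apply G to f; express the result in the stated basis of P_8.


order-1 term: 8x^7 - 18x^5 + (32/9)x^3 + (14/3)x
order-2 term: (56/3)x^6 - 30x^4 + (32/9)x^2 + 14/9
order-3 term: (224/9)x^5 - (80/3)x^3 + (128/81)x
order-4 term: (560/27)x^4 - (40/3)x^2 + 64/243
order-5 term: (896/81)x^3 - (32/9)x
order-6 term: (896/243)x^2 - 32/81
order-7 term: (512/729)x
order-8 term: 128/2187
the series for exp((2/3)D) f terminates at order 8
exp((2/3)D) f = (3/2)x^8 + 8x^7 + (85/6)x^6 + (62/9)x^5 - (214/27)x^4 - (976/81)x^3 - (1259/486)x^2 + (2474/729)x + 3242/2187

the result is g(x) = (3/2)x^8 + 8x^7 + (85/6)x^6 + (62/9)x^5 - (214/27)x^4 - (976/81)x^3 - (1259/486)x^2 + (2474/729)x + 3242/2187


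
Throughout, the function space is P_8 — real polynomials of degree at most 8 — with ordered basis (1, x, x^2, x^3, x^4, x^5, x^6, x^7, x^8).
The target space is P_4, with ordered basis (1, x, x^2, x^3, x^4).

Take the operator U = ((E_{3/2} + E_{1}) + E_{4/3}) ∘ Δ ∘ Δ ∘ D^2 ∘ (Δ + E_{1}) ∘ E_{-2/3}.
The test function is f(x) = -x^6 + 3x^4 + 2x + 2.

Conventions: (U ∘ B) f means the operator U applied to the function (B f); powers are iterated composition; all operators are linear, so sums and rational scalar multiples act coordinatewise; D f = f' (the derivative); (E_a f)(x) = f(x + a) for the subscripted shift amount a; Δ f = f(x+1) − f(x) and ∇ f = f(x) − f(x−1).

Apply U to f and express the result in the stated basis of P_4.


E_{-2/3} f = -x^6 + 4x^5 - (11/3)x^4 - (56/27)x^3 + (136/27)x^2 - (62/81)x + 854/729
Δ E_{-2/3} f = -6x^5 + 5x^4 + (16/3)x^3 - (29/9)x^2 + (86/27)x + 124/81
E_{1} E_{-2/3} f = -x^6 - 2x^5 + (4/3)x^4 + (88/27)x^3 + (49/27)x^2 + (196/81)x + 1970/729
(Δ + E_{1}) E_{-2/3} f = -x^6 - 8x^5 + (19/3)x^4 + (232/27)x^3 - (38/27)x^2 + (454/81)x + 3086/729
D (Δ + E_{1}) E_{-2/3} f = -6x^5 - 40x^4 + (76/3)x^3 + (232/9)x^2 - (76/27)x + 454/81
D D (Δ + E_{1}) E_{-2/3} f = -30x^4 - 160x^3 + 76x^2 + (464/9)x - 76/27
Δ (D^2 ∘ (Δ + E_{1}) ∘ E_{-2/3}) f = -120x^3 - 660x^2 - 448x - 562/9
Δ Δ (D^2 ∘ (Δ + E_{1}) ∘ E_{-2/3}) f = -360x^2 - 1680x - 1228
E_{3/2} (Δ ∘ Δ) (D^2 ∘ (Δ + E_{1}) ∘ E_{-2/3}) f = -360x^2 - 2760x - 4558
E_{1} (Δ ∘ Δ) (D^2 ∘ (Δ + E_{1}) ∘ E_{-2/3}) f = -360x^2 - 2400x - 3268
(E_{3/2} + E_{1}) (Δ ∘ Δ) (D^2 ∘ (Δ + E_{1}) ∘ E_{-2/3}) f = -720x^2 - 5160x - 7826
E_{4/3} (Δ ∘ Δ) (D^2 ∘ (Δ + E_{1}) ∘ E_{-2/3}) f = -360x^2 - 2640x - 4108
((E_{3/2} + E_{1}) + E_{4/3}) (Δ ∘ Δ) (D^2 ∘ (Δ + E_{1}) ∘ E_{-2/3}) f = -1080x^2 - 7800x - 11934

g(x) = -1080x^2 - 7800x - 11934


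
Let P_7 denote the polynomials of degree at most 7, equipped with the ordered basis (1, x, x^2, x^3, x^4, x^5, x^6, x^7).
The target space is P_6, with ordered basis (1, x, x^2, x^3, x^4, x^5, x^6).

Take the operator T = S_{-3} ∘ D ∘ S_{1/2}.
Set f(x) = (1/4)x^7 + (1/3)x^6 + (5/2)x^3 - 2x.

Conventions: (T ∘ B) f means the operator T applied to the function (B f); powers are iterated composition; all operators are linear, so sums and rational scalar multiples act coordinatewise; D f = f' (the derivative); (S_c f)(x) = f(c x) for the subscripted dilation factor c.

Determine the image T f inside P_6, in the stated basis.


S_{1/2} f = (1/512)x^7 + (1/192)x^6 + (5/16)x^3 - x
D S_{1/2} f = (7/512)x^6 + (1/32)x^5 + (15/16)x^2 - 1
S_{-3} D S_{1/2} f = (5103/512)x^6 - (243/32)x^5 + (135/16)x^2 - 1

the result is g(x) = (5103/512)x^6 - (243/32)x^5 + (135/16)x^2 - 1


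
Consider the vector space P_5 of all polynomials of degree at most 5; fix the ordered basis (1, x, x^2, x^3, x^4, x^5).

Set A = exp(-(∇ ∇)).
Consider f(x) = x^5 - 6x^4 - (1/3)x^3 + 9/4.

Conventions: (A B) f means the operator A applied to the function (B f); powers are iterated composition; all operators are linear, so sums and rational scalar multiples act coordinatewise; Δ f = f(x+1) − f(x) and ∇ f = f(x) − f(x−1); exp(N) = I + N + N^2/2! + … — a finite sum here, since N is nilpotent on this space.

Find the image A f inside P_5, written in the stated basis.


the image equals g(x) = x^5 - 6x^4 - (61/3)x^3 + 132x^2 - 152x - 311/4

order-1 term: -20x^3 + 132x^2 - 212x + 112
order-2 term: 60x - 192
the series for exp(-(∇ ∇)) f terminates at order 2
exp(-(∇ ∇)) f = x^5 - 6x^4 - (61/3)x^3 + 132x^2 - 152x - 311/4


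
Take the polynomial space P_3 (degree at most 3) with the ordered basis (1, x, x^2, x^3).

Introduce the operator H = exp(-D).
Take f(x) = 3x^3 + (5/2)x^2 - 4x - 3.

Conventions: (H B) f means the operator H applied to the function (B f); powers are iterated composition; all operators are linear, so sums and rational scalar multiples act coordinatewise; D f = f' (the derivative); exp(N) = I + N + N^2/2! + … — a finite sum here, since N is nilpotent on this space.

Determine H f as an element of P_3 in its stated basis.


order-1 term: -9x^2 - 5x + 4
order-2 term: 9x + 5/2
order-3 term: -3
the series for exp(-D) f terminates at order 3
exp(-D) f = 3x^3 - (13/2)x^2 + 1/2

g(x) = 3x^3 - (13/2)x^2 + 1/2


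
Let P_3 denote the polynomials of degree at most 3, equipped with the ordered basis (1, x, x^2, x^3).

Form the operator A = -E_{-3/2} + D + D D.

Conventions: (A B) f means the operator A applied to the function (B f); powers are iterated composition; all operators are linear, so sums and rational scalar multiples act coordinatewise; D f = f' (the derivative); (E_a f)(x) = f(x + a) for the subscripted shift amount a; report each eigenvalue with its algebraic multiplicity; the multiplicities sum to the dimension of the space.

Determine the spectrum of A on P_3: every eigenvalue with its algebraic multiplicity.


λ = -1 (multiplicity 4)

image of 1: -1
image of x: -x + 5/2
image of x^2: -x^2 + 5x - 1/4
image of x^3: -x^3 + (15/2)x^2 - (3/4)x + 27/8
the matrix is upper triangular; its diagonal is (-1, -1, -1, -1)
for a triangular matrix the eigenvalues are the diagonal entries, with algebraic multiplicity their repetition count


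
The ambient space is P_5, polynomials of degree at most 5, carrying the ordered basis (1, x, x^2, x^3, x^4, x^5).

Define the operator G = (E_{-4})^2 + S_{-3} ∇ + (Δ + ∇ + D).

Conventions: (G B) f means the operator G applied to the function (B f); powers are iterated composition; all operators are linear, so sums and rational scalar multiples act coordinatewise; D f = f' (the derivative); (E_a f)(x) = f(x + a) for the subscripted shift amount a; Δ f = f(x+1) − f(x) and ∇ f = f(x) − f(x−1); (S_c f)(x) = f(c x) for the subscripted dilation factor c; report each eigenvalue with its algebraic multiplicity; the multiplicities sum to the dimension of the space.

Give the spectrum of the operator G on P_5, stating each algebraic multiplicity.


λ = 1 (multiplicity 6)

image of 1: 1
image of x: x - 4
image of x^2: x^2 - 16x + 63
image of x^3: x^3 + 12x^2 + 201x - 509
image of x^4: x^4 - 128x^3 + 330x^2 - 2052x + 4095
image of x^5: x^5 + 380x^4 + 910x^3 - 5010x^2 + 20495x - 32765
the matrix is upper triangular; its diagonal is (1, 1, 1, 1, 1, 1)
for a triangular matrix the eigenvalues are the diagonal entries, with algebraic multiplicity their repetition count


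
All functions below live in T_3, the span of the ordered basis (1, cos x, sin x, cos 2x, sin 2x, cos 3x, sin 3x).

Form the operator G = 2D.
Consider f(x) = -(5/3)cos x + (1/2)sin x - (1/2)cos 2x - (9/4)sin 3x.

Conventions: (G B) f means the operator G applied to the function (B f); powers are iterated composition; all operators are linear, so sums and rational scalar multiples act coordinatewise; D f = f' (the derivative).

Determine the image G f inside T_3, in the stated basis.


the result is g(x) = cos x + (10/3)sin x + 2sin 2x - (27/2)cos 3x

D f = (1/2)cos x + (5/3)sin x + sin 2x - (27/4)cos 3x
(2D) f = cos x + (10/3)sin x + 2sin 2x - (27/2)cos 3x


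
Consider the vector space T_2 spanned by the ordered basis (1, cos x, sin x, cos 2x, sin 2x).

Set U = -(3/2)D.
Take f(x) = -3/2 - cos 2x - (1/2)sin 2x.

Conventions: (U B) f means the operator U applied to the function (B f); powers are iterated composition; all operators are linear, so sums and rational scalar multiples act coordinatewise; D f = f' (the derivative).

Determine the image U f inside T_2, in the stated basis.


the result is g(x) = (3/2)cos 2x - 3sin 2x

D f = -cos 2x + 2sin 2x
(-(3/2)D) f = (3/2)cos 2x - 3sin 2x


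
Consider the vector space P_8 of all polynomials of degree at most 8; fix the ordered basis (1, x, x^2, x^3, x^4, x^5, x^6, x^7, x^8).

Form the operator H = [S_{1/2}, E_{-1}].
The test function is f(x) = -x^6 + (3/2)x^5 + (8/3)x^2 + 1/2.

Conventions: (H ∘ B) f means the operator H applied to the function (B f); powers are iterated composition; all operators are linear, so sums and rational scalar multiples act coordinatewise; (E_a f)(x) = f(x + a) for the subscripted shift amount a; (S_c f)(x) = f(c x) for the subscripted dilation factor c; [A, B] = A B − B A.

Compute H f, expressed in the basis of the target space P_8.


E_{-1} f = -x^6 + (15/2)x^5 - (45/2)x^4 + 35x^3 - (82/3)x^2 + (49/6)x + 2/3
S_{1/2} E_{-1} f = -(1/64)x^6 + (15/64)x^5 - (45/32)x^4 + (35/8)x^3 - (41/6)x^2 + (49/12)x + 2/3
S_{1/2} f = -(1/64)x^6 + (3/64)x^5 + (2/3)x^2 + 1/2
E_{-1} S_{1/2} f = -(1/64)x^6 + (9/64)x^5 - (15/32)x^4 + (25/32)x^3 - (7/192)x^2 - (193/192)x + 53/48
[S_{1/2}, E_{-1}] f = (3/32)x^5 - (15/16)x^4 + (115/32)x^3 - (435/64)x^2 + (977/192)x - 7/16

g(x) = (3/32)x^5 - (15/16)x^4 + (115/32)x^3 - (435/64)x^2 + (977/192)x - 7/16


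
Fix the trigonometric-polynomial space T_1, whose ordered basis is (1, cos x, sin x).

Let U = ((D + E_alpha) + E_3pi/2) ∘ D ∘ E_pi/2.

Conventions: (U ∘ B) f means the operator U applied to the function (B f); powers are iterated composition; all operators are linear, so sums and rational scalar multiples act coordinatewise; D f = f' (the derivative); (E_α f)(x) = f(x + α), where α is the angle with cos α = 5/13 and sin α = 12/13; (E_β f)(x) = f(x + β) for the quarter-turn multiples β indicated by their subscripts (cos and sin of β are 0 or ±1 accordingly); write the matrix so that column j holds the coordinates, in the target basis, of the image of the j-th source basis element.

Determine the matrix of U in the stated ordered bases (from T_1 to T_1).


the matrix is [[0, 0, 0]; [0, -5/13, -12/13]; [0, 12/13, -5/13]] (rows listed top to bottom)

image of 1: 0
image of cos x: -(5/13)cos x + (12/13)sin x
image of sin x: -(12/13)cos x - (5/13)sin x
each image's coordinates form column j of the matrix


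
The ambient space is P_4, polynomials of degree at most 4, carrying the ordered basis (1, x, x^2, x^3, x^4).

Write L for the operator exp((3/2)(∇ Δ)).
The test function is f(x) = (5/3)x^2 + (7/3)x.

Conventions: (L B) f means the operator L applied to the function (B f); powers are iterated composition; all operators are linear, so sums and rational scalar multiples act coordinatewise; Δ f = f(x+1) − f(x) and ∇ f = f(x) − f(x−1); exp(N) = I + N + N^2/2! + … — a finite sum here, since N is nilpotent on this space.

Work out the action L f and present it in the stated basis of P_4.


the image equals g(x) = (5/3)x^2 + (7/3)x + 5

order-1 term: 5
the series for exp((3/2)(∇ Δ)) f terminates at order 1
exp((3/2)(∇ Δ)) f = (5/3)x^2 + (7/3)x + 5


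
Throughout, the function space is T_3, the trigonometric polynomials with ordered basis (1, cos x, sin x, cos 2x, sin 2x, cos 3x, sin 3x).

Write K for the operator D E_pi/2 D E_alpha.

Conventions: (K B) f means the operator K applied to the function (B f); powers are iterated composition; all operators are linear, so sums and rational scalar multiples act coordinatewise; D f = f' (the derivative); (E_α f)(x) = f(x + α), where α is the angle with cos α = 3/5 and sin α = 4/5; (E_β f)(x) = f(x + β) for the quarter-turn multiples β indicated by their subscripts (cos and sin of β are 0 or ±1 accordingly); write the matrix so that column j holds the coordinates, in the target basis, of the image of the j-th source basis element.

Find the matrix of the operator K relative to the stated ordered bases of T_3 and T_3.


image of 1: 0
image of cos x: (4/5)cos x + (3/5)sin x
image of sin x: -(3/5)cos x + (4/5)sin x
image of cos 2x: -(28/25)cos 2x - (96/25)sin 2x
image of sin 2x: (96/25)cos 2x - (28/25)sin 2x
image of cos 3x: -(396/125)cos 3x + (1053/125)sin 3x
image of sin 3x: -(1053/125)cos 3x - (396/125)sin 3x
each image's coordinates form column j of the matrix

the matrix is [[0, 0, 0, 0, 0, 0, 0]; [0, 4/5, -3/5, 0, 0, 0, 0]; [0, 3/5, 4/5, 0, 0, 0, 0]; [0, 0, 0, -28/25, 96/25, 0, 0]; [0, 0, 0, -96/25, -28/25, 0, 0]; [0, 0, 0, 0, 0, -396/125, -1053/125]; [0, 0, 0, 0, 0, 1053/125, -396/125]] (rows listed top to bottom)


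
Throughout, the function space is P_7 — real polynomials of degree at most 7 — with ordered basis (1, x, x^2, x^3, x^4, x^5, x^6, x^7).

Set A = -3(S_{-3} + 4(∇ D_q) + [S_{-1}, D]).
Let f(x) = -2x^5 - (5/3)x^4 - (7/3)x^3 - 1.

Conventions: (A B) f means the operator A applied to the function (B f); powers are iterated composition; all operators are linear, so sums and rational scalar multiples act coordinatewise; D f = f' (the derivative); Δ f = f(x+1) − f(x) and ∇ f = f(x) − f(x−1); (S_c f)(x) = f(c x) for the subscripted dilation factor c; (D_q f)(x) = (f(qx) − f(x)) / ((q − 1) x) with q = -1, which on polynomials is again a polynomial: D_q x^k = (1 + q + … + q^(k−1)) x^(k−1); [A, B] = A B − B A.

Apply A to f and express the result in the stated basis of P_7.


S_{-3} f = 486x^5 - 135x^4 + 63x^3 - 1
D_q f = -2x^4 - (7/3)x^2
∇ D_q f = -8x^3 + 12x^2 - (38/3)x + 13/3
(4(∇ D_q)) f = -32x^3 + 48x^2 - (152/3)x + 52/3
D f = -10x^4 - (20/3)x^3 - 7x^2
S_{-1} D f = -10x^4 + (20/3)x^3 - 7x^2
S_{-1} f = 2x^5 - (5/3)x^4 + (7/3)x^3 - 1
D S_{-1} f = 10x^4 - (20/3)x^3 + 7x^2
[S_{-1}, D] f = -20x^4 + (40/3)x^3 - 14x^2
(S_{-3} + 4(∇ D_q) + [S_{-1}, D]) f = 486x^5 - 155x^4 + (133/3)x^3 + 34x^2 - (152/3)x + 49/3
(-3(S_{-3} + 4(∇ D_q) + [S_{-1}, D])) f = -1458x^5 + 465x^4 - 133x^3 - 102x^2 + 152x - 49

the result is g(x) = -1458x^5 + 465x^4 - 133x^3 - 102x^2 + 152x - 49


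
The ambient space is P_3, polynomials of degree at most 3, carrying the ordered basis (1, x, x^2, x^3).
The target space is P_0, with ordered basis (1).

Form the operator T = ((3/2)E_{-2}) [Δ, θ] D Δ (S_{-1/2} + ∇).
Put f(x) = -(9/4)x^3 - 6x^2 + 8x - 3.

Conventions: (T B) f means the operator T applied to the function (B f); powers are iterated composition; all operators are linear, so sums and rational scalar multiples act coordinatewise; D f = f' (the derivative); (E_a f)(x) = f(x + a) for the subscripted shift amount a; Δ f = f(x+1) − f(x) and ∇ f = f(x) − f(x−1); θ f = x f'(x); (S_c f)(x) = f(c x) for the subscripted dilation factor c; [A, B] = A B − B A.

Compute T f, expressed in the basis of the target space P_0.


S_{-1/2} f = (9/32)x^3 - (3/2)x^2 - 4x - 3
∇ f = -(27/4)x^2 - (21/4)x + 47/4
(S_{-1/2} + ∇) f = (9/32)x^3 - (33/4)x^2 - (37/4)x + 35/4
Δ (S_{-1/2} + ∇) f = (27/32)x^2 - (501/32)x - 551/32
D Δ (S_{-1/2} + ∇) f = (27/16)x - 501/32
θ D Δ (S_{-1/2} + ∇) f = (27/16)x
Δ θ D Δ (S_{-1/2} + ∇) f = 27/16
Δ D Δ (S_{-1/2} + ∇) f = 27/16
θ Δ D Δ (S_{-1/2} + ∇) f = 0
[Δ, θ] D Δ (S_{-1/2} + ∇) f = 27/16
E_{-2} ([Δ, θ] D Δ) (S_{-1/2} + ∇) f = 27/16
((3/2)E_{-2}) ([Δ, θ] D Δ) (S_{-1/2} + ∇) f = 81/32

the image equals g(x) = 81/32


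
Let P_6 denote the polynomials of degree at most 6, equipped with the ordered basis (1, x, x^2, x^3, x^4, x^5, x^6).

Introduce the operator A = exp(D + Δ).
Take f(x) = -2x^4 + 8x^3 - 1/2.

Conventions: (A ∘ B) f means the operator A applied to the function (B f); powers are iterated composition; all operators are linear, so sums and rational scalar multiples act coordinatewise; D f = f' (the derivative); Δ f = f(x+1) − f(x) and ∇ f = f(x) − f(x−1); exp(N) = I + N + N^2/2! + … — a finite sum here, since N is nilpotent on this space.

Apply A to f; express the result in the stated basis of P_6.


g(x) = -2x^4 - 8x^3 - 12x^2 + 31/2

order-1 term: -16x^3 + 36x^2 + 16x + 6
order-2 term: -48x^2 + 48x + 26
order-3 term: -64x + 16
order-4 term: -32
the series for exp(D + Δ) f terminates at order 4
exp(D + Δ) f = -2x^4 - 8x^3 - 12x^2 + 31/2


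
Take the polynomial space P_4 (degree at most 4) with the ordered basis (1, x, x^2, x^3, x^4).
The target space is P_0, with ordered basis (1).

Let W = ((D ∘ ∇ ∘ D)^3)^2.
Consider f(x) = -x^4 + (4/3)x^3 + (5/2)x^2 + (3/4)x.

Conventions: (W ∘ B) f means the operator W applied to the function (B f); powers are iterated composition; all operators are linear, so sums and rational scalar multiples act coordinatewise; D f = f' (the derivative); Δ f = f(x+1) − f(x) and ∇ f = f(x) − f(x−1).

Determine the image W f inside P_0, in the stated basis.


D f = -4x^3 + 4x^2 + 5x + 3/4
∇ D f = -12x^2 + 20x - 3
D ∇ D f = -24x + 20
D (D ∘ ∇ ∘ D) f = -24
∇ D (D ∘ ∇ ∘ D) f = 0
D ∇ D (D ∘ ∇ ∘ D) f = 0
D (D ∘ ∇ ∘ D) (D ∘ ∇ ∘ D) f = 0
∇ D (D ∘ ∇ ∘ D) (D ∘ ∇ ∘ D) f = 0
D ∇ D (D ∘ ∇ ∘ D) (D ∘ ∇ ∘ D) f = 0
D (D ∘ ∇ ∘ D)^3 f = 0
∇ D (D ∘ ∇ ∘ D)^3 f = 0
D ∇ D (D ∘ ∇ ∘ D)^3 f = 0
D (D ∘ ∇ ∘ D) (D ∘ ∇ ∘ D)^3 f = 0
∇ D (D ∘ ∇ ∘ D) (D ∘ ∇ ∘ D)^3 f = 0
D ∇ D (D ∘ ∇ ∘ D) (D ∘ ∇ ∘ D)^3 f = 0
D (D ∘ ∇ ∘ D) (D ∘ ∇ ∘ D) (D ∘ ∇ ∘ D)^3 f = 0
∇ D (D ∘ ∇ ∘ D) (D ∘ ∇ ∘ D) (D ∘ ∇ ∘ D)^3 f = 0
D ∇ D (D ∘ ∇ ∘ D) (D ∘ ∇ ∘ D) (D ∘ ∇ ∘ D)^3 f = 0

the result is g(x) = 0
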